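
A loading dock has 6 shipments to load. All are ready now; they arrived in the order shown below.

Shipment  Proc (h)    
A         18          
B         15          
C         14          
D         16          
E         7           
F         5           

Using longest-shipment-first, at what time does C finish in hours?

LPT (decreasing processing time): A D B C E F.
A: 0→18
D: 18→34
B: 34→49
C: 49→63

63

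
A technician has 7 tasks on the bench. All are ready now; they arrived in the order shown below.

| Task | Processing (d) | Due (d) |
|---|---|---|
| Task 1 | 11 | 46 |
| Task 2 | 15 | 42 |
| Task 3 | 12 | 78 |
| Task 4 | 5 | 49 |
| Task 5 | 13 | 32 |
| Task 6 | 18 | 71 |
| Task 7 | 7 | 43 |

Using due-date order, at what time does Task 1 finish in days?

46

EDD (increasing due date): Task 5 Task 2 Task 7 Task 1 Task 4 Task 6 Task 3.
Task 5: 0→13
Task 2: 13→28
Task 7: 28→35
Task 1: 35→46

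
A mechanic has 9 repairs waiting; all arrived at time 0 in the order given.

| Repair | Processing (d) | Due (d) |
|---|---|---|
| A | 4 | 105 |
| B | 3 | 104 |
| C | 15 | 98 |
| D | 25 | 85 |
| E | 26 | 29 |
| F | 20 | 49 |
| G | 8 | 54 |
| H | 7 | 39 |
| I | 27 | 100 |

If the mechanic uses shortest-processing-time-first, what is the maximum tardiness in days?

SPT (increasing processing time): B A H G C F D E I.
B: 0→3, due 104, tardiness 0
A: 3→7, due 105, tardiness 0
H: 7→14, due 39, tardiness 0
G: 14→22, due 54, tardiness 0
C: 22→37, due 98, tardiness 0
F: 37→57, due 49, tardiness 8
D: 57→82, due 85, tardiness 0
E: 82→108, due 29, tardiness 79
I: 108→135, due 100, tardiness 35
Maximum = 79.

79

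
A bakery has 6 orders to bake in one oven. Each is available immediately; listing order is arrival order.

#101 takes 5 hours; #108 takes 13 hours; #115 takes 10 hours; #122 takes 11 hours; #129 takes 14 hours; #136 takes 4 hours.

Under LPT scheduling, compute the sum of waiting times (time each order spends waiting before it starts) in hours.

180

LPT (decreasing processing time): #129 #108 #122 #115 #101 #136.
#129: waits 0, runs 0→14
#108: waits 14, runs 14→27
#122: waits 27, runs 27→38
#115: waits 38, runs 38→48
#101: waits 48, runs 48→53
#136: waits 53, runs 53→57
Sum = 0+14+27+38+48+53 = 180.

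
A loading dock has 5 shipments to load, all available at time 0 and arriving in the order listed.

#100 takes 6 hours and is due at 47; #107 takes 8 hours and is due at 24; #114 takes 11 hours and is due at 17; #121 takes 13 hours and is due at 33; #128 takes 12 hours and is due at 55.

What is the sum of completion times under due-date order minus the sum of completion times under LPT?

-18

EDD (increasing due date): #114 #107 #121 #100 #128.
#114: 0→11
#107: 11→19
#121: 19→32
#100: 32→38
#128: 38→50
Sum = 11+19+32+38+50 = 150.
LPT (decreasing processing time): #121 #128 #114 #107 #100.
#121: 0→13
#128: 13→25
#114: 25→36
#107: 36→44
#100: 44→50
Sum = 13+25+36+44+50 = 168.
Difference = 150 − 168 = -18.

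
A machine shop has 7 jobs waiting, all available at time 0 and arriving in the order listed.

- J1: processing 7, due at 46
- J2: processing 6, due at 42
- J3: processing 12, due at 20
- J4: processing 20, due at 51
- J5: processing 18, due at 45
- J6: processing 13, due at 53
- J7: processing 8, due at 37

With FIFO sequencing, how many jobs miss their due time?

FIFO (arrival order): J1 J2 J3 J4 J5 J6 J7.
J1: 0→7, due 46, tardiness 0
J2: 7→13, due 42, tardiness 0
J3: 13→25, due 20, tardiness 5
J4: 25→45, due 51, tardiness 0
J5: 45→63, due 45, tardiness 18
J6: 63→76, due 53, tardiness 23
J7: 76→84, due 37, tardiness 47
Late jobs: 4.

4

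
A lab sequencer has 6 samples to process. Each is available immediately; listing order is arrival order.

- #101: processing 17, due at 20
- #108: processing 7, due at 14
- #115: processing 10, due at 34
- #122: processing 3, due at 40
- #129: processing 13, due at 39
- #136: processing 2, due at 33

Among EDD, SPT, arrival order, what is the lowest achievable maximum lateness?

12

EDD (increasing due date): #108 #101 #136 #115 #129 #122.
#108: 0→7, due 14, lateness -7
#101: 7→24, due 20, lateness 4
#136: 24→26, due 33, lateness -7
#115: 26→36, due 34, lateness 2
#129: 36→49, due 39, lateness 10
#122: 49→52, due 40, lateness 12
Maximum = 12.
SPT (increasing processing time): #136 #122 #108 #115 #129 #101.
#136: 0→2, due 33, lateness -31
#122: 2→5, due 40, lateness -35
#108: 5→12, due 14, lateness -2
#115: 12→22, due 34, lateness -12
#129: 22→35, due 39, lateness -4
#101: 35→52, due 20, lateness 32
Maximum = 32.
FIFO (arrival order): #101 #108 #115 #122 #129 #136.
#101: 0→17, due 20, lateness -3
#108: 17→24, due 14, lateness 10
#115: 24→34, due 34, lateness 0
#122: 34→37, due 40, lateness -3
#129: 37→50, due 39, lateness 11
#136: 50→52, due 33, lateness 19
Maximum = 19.
EDD 12, SPT 32, FIFO 19 → minimum 12.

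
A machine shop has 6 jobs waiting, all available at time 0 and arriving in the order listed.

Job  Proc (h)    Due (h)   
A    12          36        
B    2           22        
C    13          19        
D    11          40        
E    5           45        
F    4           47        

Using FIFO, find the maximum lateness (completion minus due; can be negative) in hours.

8

FIFO (arrival order): A B C D E F.
A: 0→12, due 36, lateness -24
B: 12→14, due 22, lateness -8
C: 14→27, due 19, lateness 8
D: 27→38, due 40, lateness -2
E: 38→43, due 45, lateness -2
F: 43→47, due 47, lateness 0
Maximum = 8.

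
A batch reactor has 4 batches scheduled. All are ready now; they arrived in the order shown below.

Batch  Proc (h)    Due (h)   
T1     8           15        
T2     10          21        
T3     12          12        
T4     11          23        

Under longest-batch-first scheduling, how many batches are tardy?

LPT (decreasing processing time): T3 T4 T2 T1.
T3: 0→12, due 12, tardiness 0
T4: 12→23, due 23, tardiness 0
T2: 23→33, due 21, tardiness 12
T1: 33→41, due 15, tardiness 26
Late batches: 2.

2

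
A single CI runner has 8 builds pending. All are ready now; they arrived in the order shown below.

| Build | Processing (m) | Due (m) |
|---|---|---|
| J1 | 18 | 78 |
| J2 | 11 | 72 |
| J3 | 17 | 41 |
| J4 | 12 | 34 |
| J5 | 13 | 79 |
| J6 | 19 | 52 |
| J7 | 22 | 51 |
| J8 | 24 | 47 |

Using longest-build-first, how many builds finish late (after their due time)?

6

LPT (decreasing processing time): J8 J7 J6 J1 J3 J5 J4 J2.
J8: 0→24, due 47, tardiness 0
J7: 24→46, due 51, tardiness 0
J6: 46→65, due 52, tardiness 13
J1: 65→83, due 78, tardiness 5
J3: 83→100, due 41, tardiness 59
J5: 100→113, due 79, tardiness 34
J4: 113→125, due 34, tardiness 91
J2: 125→136, due 72, tardiness 64
Late builds: 6.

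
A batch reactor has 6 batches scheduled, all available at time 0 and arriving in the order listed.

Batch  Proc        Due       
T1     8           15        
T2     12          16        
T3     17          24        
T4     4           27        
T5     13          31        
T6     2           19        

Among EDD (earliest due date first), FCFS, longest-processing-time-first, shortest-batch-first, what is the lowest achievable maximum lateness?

25

EDD (increasing due date): T1 T2 T6 T3 T4 T5.
T1: 0→8, due 15, lateness -7
T2: 8→20, due 16, lateness 4
T6: 20→22, due 19, lateness 3
T3: 22→39, due 24, lateness 15
T4: 39→43, due 27, lateness 16
T5: 43→56, due 31, lateness 25
Maximum = 25.
FIFO (arrival order): T1 T2 T3 T4 T5 T6.
T1: 0→8, due 15, lateness -7
T2: 8→20, due 16, lateness 4
T3: 20→37, due 24, lateness 13
T4: 37→41, due 27, lateness 14
T5: 41→54, due 31, lateness 23
T6: 54→56, due 19, lateness 37
Maximum = 37.
LPT (decreasing processing time): T3 T5 T2 T1 T4 T6.
T3: 0→17, due 24, lateness -7
T5: 17→30, due 31, lateness -1
T2: 30→42, due 16, lateness 26
T1: 42→50, due 15, lateness 35
T4: 50→54, due 27, lateness 27
T6: 54→56, due 19, lateness 37
Maximum = 37.
SPT (increasing processing time): T6 T4 T1 T2 T5 T3.
T6: 0→2, due 19, lateness -17
T4: 2→6, due 27, lateness -21
T1: 6→14, due 15, lateness -1
T2: 14→26, due 16, lateness 10
T5: 26→39, due 31, lateness 8
T3: 39→56, due 24, lateness 32
Maximum = 32.
EDD 25, FIFO 37, LPT 37, SPT 32 → minimum 25.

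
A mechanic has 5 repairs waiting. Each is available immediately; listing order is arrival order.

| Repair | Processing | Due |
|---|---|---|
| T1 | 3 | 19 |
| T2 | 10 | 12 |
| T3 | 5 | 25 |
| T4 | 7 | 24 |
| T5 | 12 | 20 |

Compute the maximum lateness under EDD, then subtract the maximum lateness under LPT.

-6

EDD (increasing due date): T2 T1 T5 T4 T3.
T2: 0→10, due 12, lateness -2
T1: 10→13, due 19, lateness -6
T5: 13→25, due 20, lateness 5
T4: 25→32, due 24, lateness 8
T3: 32→37, due 25, lateness 12
Maximum = 12.
LPT (decreasing processing time): T5 T2 T4 T3 T1.
T5: 0→12, due 20, lateness -8
T2: 12→22, due 12, lateness 10
T4: 22→29, due 24, lateness 5
T3: 29→34, due 25, lateness 9
T1: 34→37, due 19, lateness 18
Maximum = 18.
Difference = 12 − 18 = -6.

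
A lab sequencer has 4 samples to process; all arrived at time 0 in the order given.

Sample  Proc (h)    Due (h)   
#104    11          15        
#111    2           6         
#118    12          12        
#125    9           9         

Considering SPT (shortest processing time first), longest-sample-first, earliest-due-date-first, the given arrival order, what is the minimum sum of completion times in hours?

69

SPT (increasing processing time): #111 #125 #104 #118.
#111: 0→2
#125: 2→11
#104: 11→22
#118: 22→34
Sum = 2+11+22+34 = 69.
LPT (decreasing processing time): #118 #104 #125 #111.
#118: 0→12
#104: 12→23
#125: 23→32
#111: 32→34
Sum = 12+23+32+34 = 101.
EDD (increasing due date): #111 #125 #118 #104.
#111: 0→2
#125: 2→11
#118: 11→23
#104: 23→34
Sum = 2+11+23+34 = 70.
FIFO (arrival order): #104 #111 #118 #125.
#104: 0→11
#111: 11→13
#118: 13→25
#125: 25→34
Sum = 11+13+25+34 = 83.
SPT 69, LPT 101, EDD 70, FIFO 83 → minimum 69.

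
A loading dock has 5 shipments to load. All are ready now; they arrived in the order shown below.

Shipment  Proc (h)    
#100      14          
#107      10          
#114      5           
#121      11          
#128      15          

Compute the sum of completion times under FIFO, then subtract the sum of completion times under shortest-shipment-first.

FIFO (arrival order): #100 #107 #114 #121 #128.
#100: 0→14
#107: 14→24
#114: 24→29
#121: 29→40
#128: 40→55
Sum = 14+24+29+40+55 = 162.
SPT (increasing processing time): #114 #107 #121 #100 #128.
#114: 0→5
#107: 5→15
#121: 15→26
#100: 26→40
#128: 40→55
Sum = 5+15+26+40+55 = 141.
Difference = 162 − 141 = 21.

21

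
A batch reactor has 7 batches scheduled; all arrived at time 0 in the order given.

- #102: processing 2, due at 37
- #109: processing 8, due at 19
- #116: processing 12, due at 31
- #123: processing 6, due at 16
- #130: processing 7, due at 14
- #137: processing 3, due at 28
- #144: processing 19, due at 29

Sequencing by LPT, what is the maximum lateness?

36

LPT (decreasing processing time): #144 #116 #109 #130 #123 #137 #102.
#144: 0→19, due 29, lateness -10
#116: 19→31, due 31, lateness 0
#109: 31→39, due 19, lateness 20
#130: 39→46, due 14, lateness 32
#123: 46→52, due 16, lateness 36
#137: 52→55, due 28, lateness 27
#102: 55→57, due 37, lateness 20
Maximum = 36.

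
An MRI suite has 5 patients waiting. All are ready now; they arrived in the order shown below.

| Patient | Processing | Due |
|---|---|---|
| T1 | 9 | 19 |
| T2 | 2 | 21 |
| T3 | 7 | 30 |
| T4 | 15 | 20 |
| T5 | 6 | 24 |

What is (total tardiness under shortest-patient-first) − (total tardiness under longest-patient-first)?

-13

SPT (increasing processing time): T2 T5 T3 T1 T4.
T2: 0→2, due 21, tardiness 0
T5: 2→8, due 24, tardiness 0
T3: 8→15, due 30, tardiness 0
T1: 15→24, due 19, tardiness 5
T4: 24→39, due 20, tardiness 19
Sum = 0+0+0+5+19 = 24.
LPT (decreasing processing time): T4 T1 T3 T5 T2.
T4: 0→15, due 20, tardiness 0
T1: 15→24, due 19, tardiness 5
T3: 24→31, due 30, tardiness 1
T5: 31→37, due 24, tardiness 13
T2: 37→39, due 21, tardiness 18
Sum = 0+5+1+13+18 = 37.
Difference = 24 − 37 = -13.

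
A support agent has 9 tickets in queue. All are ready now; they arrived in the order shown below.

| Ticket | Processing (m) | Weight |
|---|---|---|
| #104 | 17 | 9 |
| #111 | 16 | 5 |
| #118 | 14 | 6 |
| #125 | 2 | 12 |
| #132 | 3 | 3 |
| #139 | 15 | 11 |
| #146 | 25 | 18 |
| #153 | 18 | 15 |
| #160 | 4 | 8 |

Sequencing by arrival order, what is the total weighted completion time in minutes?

6299

FIFO (arrival order): #104 #111 #118 #125 #132 #139 #146 #153 #160.
#104: finishes 17, weight 9, w·C = 153
#111: finishes 33, weight 5, w·C = 165
#118: finishes 47, weight 6, w·C = 282
#125: finishes 49, weight 12, w·C = 588
#132: finishes 52, weight 3, w·C = 156
#139: finishes 67, weight 11, w·C = 737
#146: finishes 92, weight 18, w·C = 1656
#153: finishes 110, weight 15, w·C = 1650
#160: finishes 114, weight 8, w·C = 912
Sum = 153+165+282+588+156+737+1656+1650+912 = 6299.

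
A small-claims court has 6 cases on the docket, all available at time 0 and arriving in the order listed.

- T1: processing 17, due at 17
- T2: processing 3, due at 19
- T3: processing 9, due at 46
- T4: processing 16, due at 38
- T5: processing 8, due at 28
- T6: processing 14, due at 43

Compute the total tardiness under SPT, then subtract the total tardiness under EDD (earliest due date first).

SPT (increasing processing time): T2 T5 T3 T6 T4 T1.
T2: 0→3, due 19, tardiness 0
T5: 3→11, due 28, tardiness 0
T3: 11→20, due 46, tardiness 0
T6: 20→34, due 43, tardiness 0
T4: 34→50, due 38, tardiness 12
T1: 50→67, due 17, tardiness 50
Sum = 0+0+0+0+12+50 = 62.
EDD (increasing due date): T1 T2 T5 T4 T6 T3.
T1: 0→17, due 17, tardiness 0
T2: 17→20, due 19, tardiness 1
T5: 20→28, due 28, tardiness 0
T4: 28→44, due 38, tardiness 6
T6: 44→58, due 43, tardiness 15
T3: 58→67, due 46, tardiness 21
Sum = 0+1+0+6+15+21 = 43.
Difference = 62 − 43 = 19.

19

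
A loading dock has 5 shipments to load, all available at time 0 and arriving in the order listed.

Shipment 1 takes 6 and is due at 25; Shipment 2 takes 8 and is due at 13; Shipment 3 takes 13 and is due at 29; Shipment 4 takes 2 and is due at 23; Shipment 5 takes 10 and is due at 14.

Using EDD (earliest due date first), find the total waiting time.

EDD (increasing due date): Shipment 2 Shipment 5 Shipment 4 Shipment 1 Shipment 3.
Shipment 2: waits 0, runs 0→8
Shipment 5: waits 8, runs 8→18
Shipment 4: waits 18, runs 18→20
Shipment 1: waits 20, runs 20→26
Shipment 3: waits 26, runs 26→39
Sum = 0+8+18+20+26 = 72.

72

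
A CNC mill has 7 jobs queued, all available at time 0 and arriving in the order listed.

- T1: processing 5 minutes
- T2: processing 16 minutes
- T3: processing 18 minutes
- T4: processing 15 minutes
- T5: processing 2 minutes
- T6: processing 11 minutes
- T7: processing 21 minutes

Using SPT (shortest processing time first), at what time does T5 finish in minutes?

SPT (increasing processing time): T5 T1 T6 T4 T2 T3 T7.
T5: 0→2

2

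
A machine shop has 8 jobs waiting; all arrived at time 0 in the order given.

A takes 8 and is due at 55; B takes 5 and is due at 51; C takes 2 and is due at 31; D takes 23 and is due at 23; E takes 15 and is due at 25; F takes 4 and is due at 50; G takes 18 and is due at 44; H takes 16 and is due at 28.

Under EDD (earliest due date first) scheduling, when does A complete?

EDD (increasing due date): D E H C G F B A.
D: 0→23
E: 23→38
H: 38→54
C: 54→56
G: 56→74
F: 74→78
B: 78→83
A: 83→91

91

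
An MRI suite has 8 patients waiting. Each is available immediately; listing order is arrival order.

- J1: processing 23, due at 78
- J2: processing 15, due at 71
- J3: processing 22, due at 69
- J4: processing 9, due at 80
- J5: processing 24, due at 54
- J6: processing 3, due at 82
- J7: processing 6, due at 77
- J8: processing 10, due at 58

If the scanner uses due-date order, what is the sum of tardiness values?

81

EDD (increasing due date): J5 J8 J3 J2 J7 J1 J4 J6.
J5: 0→24, due 54, tardiness 0
J8: 24→34, due 58, tardiness 0
J3: 34→56, due 69, tardiness 0
J2: 56→71, due 71, tardiness 0
J7: 71→77, due 77, tardiness 0
J1: 77→100, due 78, tardiness 22
J4: 100→109, due 80, tardiness 29
J6: 109→112, due 82, tardiness 30
Sum = 0+0+0+0+0+22+29+30 = 81.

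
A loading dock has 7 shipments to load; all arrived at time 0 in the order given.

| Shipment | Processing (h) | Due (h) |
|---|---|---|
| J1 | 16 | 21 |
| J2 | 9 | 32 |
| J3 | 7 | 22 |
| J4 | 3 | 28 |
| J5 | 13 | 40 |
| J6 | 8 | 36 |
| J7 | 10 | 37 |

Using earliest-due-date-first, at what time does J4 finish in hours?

26

EDD (increasing due date): J1 J3 J4 J2 J6 J7 J5.
J1: 0→16
J3: 16→23
J4: 23→26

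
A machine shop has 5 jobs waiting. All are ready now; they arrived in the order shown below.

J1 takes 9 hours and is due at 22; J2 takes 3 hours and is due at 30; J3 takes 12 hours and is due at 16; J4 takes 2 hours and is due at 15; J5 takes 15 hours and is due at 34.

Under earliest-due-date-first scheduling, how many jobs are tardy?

2

EDD (increasing due date): J4 J3 J1 J2 J5.
J4: 0→2, due 15, tardiness 0
J3: 2→14, due 16, tardiness 0
J1: 14→23, due 22, tardiness 1
J2: 23→26, due 30, tardiness 0
J5: 26→41, due 34, tardiness 7
Late jobs: 2.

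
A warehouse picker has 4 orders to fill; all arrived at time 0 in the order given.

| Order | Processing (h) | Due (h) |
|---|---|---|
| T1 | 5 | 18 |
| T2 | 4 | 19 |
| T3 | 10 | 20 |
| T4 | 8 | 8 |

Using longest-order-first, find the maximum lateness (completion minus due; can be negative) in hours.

LPT (decreasing processing time): T3 T4 T1 T2.
T3: 0→10, due 20, lateness -10
T4: 10→18, due 8, lateness 10
T1: 18→23, due 18, lateness 5
T2: 23→27, due 19, lateness 8
Maximum = 10.

10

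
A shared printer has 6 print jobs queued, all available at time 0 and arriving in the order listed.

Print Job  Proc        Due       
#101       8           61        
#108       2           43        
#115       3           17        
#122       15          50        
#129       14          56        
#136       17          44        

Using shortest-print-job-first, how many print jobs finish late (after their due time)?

SPT (increasing processing time): #108 #115 #101 #129 #122 #136.
#108: 0→2, due 43, tardiness 0
#115: 2→5, due 17, tardiness 0
#101: 5→13, due 61, tardiness 0
#129: 13→27, due 56, tardiness 0
#122: 27→42, due 50, tardiness 0
#136: 42→59, due 44, tardiness 15
Late print jobs: 1.

1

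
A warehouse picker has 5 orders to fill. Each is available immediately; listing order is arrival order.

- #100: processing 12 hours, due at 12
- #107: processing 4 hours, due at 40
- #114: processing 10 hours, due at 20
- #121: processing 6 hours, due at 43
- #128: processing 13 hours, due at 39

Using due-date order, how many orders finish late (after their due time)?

2

EDD (increasing due date): #100 #114 #128 #107 #121.
#100: 0→12, due 12, tardiness 0
#114: 12→22, due 20, tardiness 2
#128: 22→35, due 39, tardiness 0
#107: 35→39, due 40, tardiness 0
#121: 39→45, due 43, tardiness 2
Late orders: 2.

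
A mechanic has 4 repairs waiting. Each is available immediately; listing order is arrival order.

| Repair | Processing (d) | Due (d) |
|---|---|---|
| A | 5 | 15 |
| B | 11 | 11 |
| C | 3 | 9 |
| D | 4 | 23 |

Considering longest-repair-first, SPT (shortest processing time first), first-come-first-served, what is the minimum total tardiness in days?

12

LPT (decreasing processing time): B A D C.
B: 0→11, due 11, tardiness 0
A: 11→16, due 15, tardiness 1
D: 16→20, due 23, tardiness 0
C: 20→23, due 9, tardiness 14
Sum = 0+1+0+14 = 15.
SPT (increasing processing time): C D A B.
C: 0→3, due 9, tardiness 0
D: 3→7, due 23, tardiness 0
A: 7→12, due 15, tardiness 0
B: 12→23, due 11, tardiness 12
Sum = 0+0+0+12 = 12.
FIFO (arrival order): A B C D.
A: 0→5, due 15, tardiness 0
B: 5→16, due 11, tardiness 5
C: 16→19, due 9, tardiness 10
D: 19→23, due 23, tardiness 0
Sum = 0+5+10+0 = 15.
LPT 15, SPT 12, FIFO 15 → minimum 12.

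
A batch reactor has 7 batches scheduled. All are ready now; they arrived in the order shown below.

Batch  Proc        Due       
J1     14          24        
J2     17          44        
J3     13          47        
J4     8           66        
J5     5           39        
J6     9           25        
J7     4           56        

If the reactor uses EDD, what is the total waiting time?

230

EDD (increasing due date): J1 J6 J5 J2 J3 J7 J4.
J1: waits 0, runs 0→14
J6: waits 14, runs 14→23
J5: waits 23, runs 23→28
J2: waits 28, runs 28→45
J3: waits 45, runs 45→58
J7: waits 58, runs 58→62
J4: waits 62, runs 62→70
Sum = 0+14+23+28+45+58+62 = 230.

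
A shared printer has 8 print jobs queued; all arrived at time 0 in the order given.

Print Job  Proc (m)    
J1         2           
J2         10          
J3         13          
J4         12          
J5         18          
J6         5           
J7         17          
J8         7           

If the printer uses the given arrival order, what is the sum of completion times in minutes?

352

FIFO (arrival order): J1 J2 J3 J4 J5 J6 J7 J8.
J1: 0→2
J2: 2→12
J3: 12→25
J4: 25→37
J5: 37→55
J6: 55→60
J7: 60→77
J8: 77→84
Sum = 2+12+25+37+55+60+77+84 = 352.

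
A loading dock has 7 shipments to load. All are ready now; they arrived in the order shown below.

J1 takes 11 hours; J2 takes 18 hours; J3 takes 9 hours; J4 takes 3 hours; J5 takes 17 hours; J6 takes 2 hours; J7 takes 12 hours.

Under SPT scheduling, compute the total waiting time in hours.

137

SPT (increasing processing time): J6 J4 J3 J1 J7 J5 J2.
J6: waits 0, runs 0→2
J4: waits 2, runs 2→5
J3: waits 5, runs 5→14
J1: waits 14, runs 14→25
J7: waits 25, runs 25→37
J5: waits 37, runs 37→54
J2: waits 54, runs 54→72
Sum = 0+2+5+14+25+37+54 = 137.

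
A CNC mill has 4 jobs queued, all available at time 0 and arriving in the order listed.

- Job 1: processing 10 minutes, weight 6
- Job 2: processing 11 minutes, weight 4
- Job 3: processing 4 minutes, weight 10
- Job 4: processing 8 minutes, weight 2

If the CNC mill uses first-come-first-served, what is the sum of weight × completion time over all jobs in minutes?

460

FIFO (arrival order): Job 1 Job 2 Job 3 Job 4.
Job 1: finishes 10, weight 6, w·C = 60
Job 2: finishes 21, weight 4, w·C = 84
Job 3: finishes 25, weight 10, w·C = 250
Job 4: finishes 33, weight 2, w·C = 66
Sum = 60+84+250+66 = 460.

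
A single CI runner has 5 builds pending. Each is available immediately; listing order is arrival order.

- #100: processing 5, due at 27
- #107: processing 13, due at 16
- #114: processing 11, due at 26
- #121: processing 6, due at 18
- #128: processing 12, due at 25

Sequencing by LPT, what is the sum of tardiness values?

LPT (decreasing processing time): #107 #128 #114 #121 #100.
#107: 0→13, due 16, tardiness 0
#128: 13→25, due 25, tardiness 0
#114: 25→36, due 26, tardiness 10
#121: 36→42, due 18, tardiness 24
#100: 42→47, due 27, tardiness 20
Sum = 0+0+10+24+20 = 54.

54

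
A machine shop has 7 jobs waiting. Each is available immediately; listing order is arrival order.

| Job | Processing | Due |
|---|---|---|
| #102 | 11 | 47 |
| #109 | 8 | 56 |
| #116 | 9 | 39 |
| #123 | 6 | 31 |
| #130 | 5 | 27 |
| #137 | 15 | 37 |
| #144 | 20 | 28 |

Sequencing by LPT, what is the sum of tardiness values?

LPT (decreasing processing time): #144 #137 #102 #116 #109 #123 #130.
#144: 0→20, due 28, tardiness 0
#137: 20→35, due 37, tardiness 0
#102: 35→46, due 47, tardiness 0
#116: 46→55, due 39, tardiness 16
#109: 55→63, due 56, tardiness 7
#123: 63→69, due 31, tardiness 38
#130: 69→74, due 27, tardiness 47
Sum = 0+0+0+16+7+38+47 = 108.

108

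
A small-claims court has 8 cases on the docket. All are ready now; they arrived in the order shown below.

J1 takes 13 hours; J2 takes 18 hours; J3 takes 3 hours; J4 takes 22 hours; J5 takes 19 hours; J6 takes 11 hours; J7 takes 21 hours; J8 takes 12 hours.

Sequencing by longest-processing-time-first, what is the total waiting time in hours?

LPT (decreasing processing time): J4 J7 J5 J2 J1 J8 J6 J3.
J4: waits 0, runs 0→22
J7: waits 22, runs 22→43
J5: waits 43, runs 43→62
J2: waits 62, runs 62→80
J1: waits 80, runs 80→93
J8: waits 93, runs 93→105
J6: waits 105, runs 105→116
J3: waits 116, runs 116→119
Sum = 0+22+43+62+80+93+105+116 = 521.

521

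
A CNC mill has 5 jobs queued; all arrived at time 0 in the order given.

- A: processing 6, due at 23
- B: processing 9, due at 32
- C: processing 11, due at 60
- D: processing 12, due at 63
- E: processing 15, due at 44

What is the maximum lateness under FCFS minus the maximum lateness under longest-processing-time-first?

-21

FIFO (arrival order): A B C D E.
A: 0→6, due 23, lateness -17
B: 6→15, due 32, lateness -17
C: 15→26, due 60, lateness -34
D: 26→38, due 63, lateness -25
E: 38→53, due 44, lateness 9
Maximum = 9.
LPT (decreasing processing time): E D C B A.
E: 0→15, due 44, lateness -29
D: 15→27, due 63, lateness -36
C: 27→38, due 60, lateness -22
B: 38→47, due 32, lateness 15
A: 47→53, due 23, lateness 30
Maximum = 30.
Difference = 9 − 30 = -21.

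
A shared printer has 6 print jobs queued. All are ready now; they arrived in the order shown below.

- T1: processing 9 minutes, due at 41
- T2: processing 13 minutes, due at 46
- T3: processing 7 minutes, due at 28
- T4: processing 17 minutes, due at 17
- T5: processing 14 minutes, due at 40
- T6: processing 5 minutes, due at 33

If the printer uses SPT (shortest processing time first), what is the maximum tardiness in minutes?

48

SPT (increasing processing time): T6 T3 T1 T2 T5 T4.
T6: 0→5, due 33, tardiness 0
T3: 5→12, due 28, tardiness 0
T1: 12→21, due 41, tardiness 0
T2: 21→34, due 46, tardiness 0
T5: 34→48, due 40, tardiness 8
T4: 48→65, due 17, tardiness 48
Maximum = 48.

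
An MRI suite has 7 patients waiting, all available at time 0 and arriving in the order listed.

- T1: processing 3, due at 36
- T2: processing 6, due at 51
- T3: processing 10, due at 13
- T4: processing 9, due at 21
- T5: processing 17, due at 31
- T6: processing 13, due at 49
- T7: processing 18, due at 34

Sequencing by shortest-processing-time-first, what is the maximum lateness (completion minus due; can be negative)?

SPT (increasing processing time): T1 T2 T4 T3 T6 T5 T7.
T1: 0→3, due 36, lateness -33
T2: 3→9, due 51, lateness -42
T4: 9→18, due 21, lateness -3
T3: 18→28, due 13, lateness 15
T6: 28→41, due 49, lateness -8
T5: 41→58, due 31, lateness 27
T7: 58→76, due 34, lateness 42
Maximum = 42.

42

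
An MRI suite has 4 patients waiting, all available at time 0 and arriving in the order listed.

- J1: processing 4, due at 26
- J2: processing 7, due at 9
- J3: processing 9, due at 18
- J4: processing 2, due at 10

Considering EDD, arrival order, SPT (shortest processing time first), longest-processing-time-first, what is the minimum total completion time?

43

EDD (increasing due date): J2 J4 J3 J1.
J2: 0→7
J4: 7→9
J3: 9→18
J1: 18→22
Sum = 7+9+18+22 = 56.
FIFO (arrival order): J1 J2 J3 J4.
J1: 0→4
J2: 4→11
J3: 11→20
J4: 20→22
Sum = 4+11+20+22 = 57.
SPT (increasing processing time): J4 J1 J2 J3.
J4: 0→2
J1: 2→6
J2: 6→13
J3: 13→22
Sum = 2+6+13+22 = 43.
LPT (decreasing processing time): J3 J2 J1 J4.
J3: 0→9
J2: 9→16
J1: 16→20
J4: 20→22
Sum = 9+16+20+22 = 67.
EDD 56, FIFO 57, SPT 43, LPT 67 → minimum 43.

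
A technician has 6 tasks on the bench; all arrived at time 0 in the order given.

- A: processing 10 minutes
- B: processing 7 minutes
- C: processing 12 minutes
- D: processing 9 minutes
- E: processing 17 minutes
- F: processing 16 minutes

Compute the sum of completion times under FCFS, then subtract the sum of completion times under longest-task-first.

FIFO (arrival order): A B C D E F.
A: 0→10
B: 10→17
C: 17→29
D: 29→38
E: 38→55
F: 55→71
Sum = 10+17+29+38+55+71 = 220.
LPT (decreasing processing time): E F C A D B.
E: 0→17
F: 17→33
C: 33→45
A: 45→55
D: 55→64
B: 64→71
Sum = 17+33+45+55+64+71 = 285.
Difference = 220 − 285 = -65.

-65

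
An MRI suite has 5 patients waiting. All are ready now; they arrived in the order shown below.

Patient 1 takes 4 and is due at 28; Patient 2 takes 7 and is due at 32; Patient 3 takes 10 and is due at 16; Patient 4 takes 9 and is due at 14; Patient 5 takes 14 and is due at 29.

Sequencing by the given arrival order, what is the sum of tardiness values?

FIFO (arrival order): Patient 1 Patient 2 Patient 3 Patient 4 Patient 5.
Patient 1: 0→4, due 28, tardiness 0
Patient 2: 4→11, due 32, tardiness 0
Patient 3: 11→21, due 16, tardiness 5
Patient 4: 21→30, due 14, tardiness 16
Patient 5: 30→44, due 29, tardiness 15
Sum = 0+0+5+16+15 = 36.

36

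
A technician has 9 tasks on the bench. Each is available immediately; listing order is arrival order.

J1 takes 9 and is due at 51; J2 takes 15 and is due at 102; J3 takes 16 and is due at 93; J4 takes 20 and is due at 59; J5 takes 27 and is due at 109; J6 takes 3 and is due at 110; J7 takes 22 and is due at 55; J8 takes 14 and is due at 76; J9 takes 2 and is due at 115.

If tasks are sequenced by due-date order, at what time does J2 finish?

96

EDD (increasing due date): J1 J7 J4 J8 J3 J2 J5 J6 J9.
J1: 0→9
J7: 9→31
J4: 31→51
J8: 51→65
J3: 65→81
J2: 81→96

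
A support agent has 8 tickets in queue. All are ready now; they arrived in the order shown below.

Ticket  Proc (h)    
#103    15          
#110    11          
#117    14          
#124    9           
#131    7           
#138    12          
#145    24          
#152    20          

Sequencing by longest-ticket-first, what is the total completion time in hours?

598

LPT (decreasing processing time): #145 #152 #103 #117 #138 #110 #124 #131.
#145: 0→24
#152: 24→44
#103: 44→59
#117: 59→73
#138: 73→85
#110: 85→96
#124: 96→105
#131: 105→112
Sum = 24+44+59+73+85+96+105+112 = 598.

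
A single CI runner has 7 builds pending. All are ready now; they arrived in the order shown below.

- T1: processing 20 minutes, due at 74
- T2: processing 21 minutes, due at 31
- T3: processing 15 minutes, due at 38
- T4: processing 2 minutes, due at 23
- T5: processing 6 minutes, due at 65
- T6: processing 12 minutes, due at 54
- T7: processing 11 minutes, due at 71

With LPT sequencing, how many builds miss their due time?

LPT (decreasing processing time): T2 T1 T3 T6 T7 T5 T4.
T2: 0→21, due 31, tardiness 0
T1: 21→41, due 74, tardiness 0
T3: 41→56, due 38, tardiness 18
T6: 56→68, due 54, tardiness 14
T7: 68→79, due 71, tardiness 8
T5: 79→85, due 65, tardiness 20
T4: 85→87, due 23, tardiness 64
Late builds: 5.

5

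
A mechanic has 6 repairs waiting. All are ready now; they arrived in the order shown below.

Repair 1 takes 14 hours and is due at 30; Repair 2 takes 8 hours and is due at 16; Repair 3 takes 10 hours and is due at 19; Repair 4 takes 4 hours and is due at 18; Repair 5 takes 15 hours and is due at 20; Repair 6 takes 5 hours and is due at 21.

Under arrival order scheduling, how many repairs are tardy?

FIFO (arrival order): Repair 1 Repair 2 Repair 3 Repair 4 Repair 5 Repair 6.
Repair 1: 0→14, due 30, tardiness 0
Repair 2: 14→22, due 16, tardiness 6
Repair 3: 22→32, due 19, tardiness 13
Repair 4: 32→36, due 18, tardiness 18
Repair 5: 36→51, due 20, tardiness 31
Repair 6: 51→56, due 21, tardiness 35
Late repairs: 5.

5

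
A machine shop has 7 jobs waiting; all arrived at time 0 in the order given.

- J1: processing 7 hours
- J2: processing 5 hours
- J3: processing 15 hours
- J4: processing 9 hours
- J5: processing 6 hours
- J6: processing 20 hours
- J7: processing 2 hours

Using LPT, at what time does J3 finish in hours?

35

LPT (decreasing processing time): J6 J3 J4 J1 J5 J2 J7.
J6: 0→20
J3: 20→35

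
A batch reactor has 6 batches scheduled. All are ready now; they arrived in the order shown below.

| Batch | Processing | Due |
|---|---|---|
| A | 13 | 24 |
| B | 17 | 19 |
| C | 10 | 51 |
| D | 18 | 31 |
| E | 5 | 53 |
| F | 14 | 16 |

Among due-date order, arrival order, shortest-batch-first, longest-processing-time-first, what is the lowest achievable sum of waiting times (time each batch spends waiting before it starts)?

EDD (increasing due date): F B A D C E.
F: waits 0, runs 0→14
B: waits 14, runs 14→31
A: waits 31, runs 31→44
D: waits 44, runs 44→62
C: waits 62, runs 62→72
E: waits 72, runs 72→77
Sum = 0+14+31+44+62+72 = 223.
FIFO (arrival order): A B C D E F.
A: waits 0, runs 0→13
B: waits 13, runs 13→30
C: waits 30, runs 30→40
D: waits 40, runs 40→58
E: waits 58, runs 58→63
F: waits 63, runs 63→77
Sum = 0+13+30+40+58+63 = 204.
SPT (increasing processing time): E C A F B D.
E: waits 0, runs 0→5
C: waits 5, runs 5→15
A: waits 15, runs 15→28
F: waits 28, runs 28→42
B: waits 42, runs 42→59
D: waits 59, runs 59→77
Sum = 0+5+15+28+42+59 = 149.
LPT (decreasing processing time): D B F A C E.
D: waits 0, runs 0→18
B: waits 18, runs 18→35
F: waits 35, runs 35→49
A: waits 49, runs 49→62
C: waits 62, runs 62→72
E: waits 72, runs 72→77
Sum = 0+18+35+49+62+72 = 236.
EDD 223, FIFO 204, SPT 149, LPT 236 → minimum 149.

149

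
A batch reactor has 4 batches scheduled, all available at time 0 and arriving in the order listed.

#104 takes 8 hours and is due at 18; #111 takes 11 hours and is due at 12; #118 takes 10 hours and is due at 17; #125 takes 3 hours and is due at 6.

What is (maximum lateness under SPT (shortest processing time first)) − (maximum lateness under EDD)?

SPT (increasing processing time): #125 #104 #118 #111.
#125: 0→3, due 6, lateness -3
#104: 3→11, due 18, lateness -7
#118: 11→21, due 17, lateness 4
#111: 21→32, due 12, lateness 20
Maximum = 20.
EDD (increasing due date): #125 #111 #118 #104.
#125: 0→3, due 6, lateness -3
#111: 3→14, due 12, lateness 2
#118: 14→24, due 17, lateness 7
#104: 24→32, due 18, lateness 14
Maximum = 14.
Difference = 20 − 14 = 6.

6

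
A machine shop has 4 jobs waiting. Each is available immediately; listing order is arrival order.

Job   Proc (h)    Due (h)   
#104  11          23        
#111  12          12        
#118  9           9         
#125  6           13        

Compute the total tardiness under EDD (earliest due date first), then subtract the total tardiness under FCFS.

EDD (increasing due date): #118 #111 #125 #104.
#118: 0→9, due 9, tardiness 0
#111: 9→21, due 12, tardiness 9
#125: 21→27, due 13, tardiness 14
#104: 27→38, due 23, tardiness 15
Sum = 0+9+14+15 = 38.
FIFO (arrival order): #104 #111 #118 #125.
#104: 0→11, due 23, tardiness 0
#111: 11→23, due 12, tardiness 11
#118: 23→32, due 9, tardiness 23
#125: 32→38, due 13, tardiness 25
Sum = 0+11+23+25 = 59.
Difference = 38 − 59 = -21.

-21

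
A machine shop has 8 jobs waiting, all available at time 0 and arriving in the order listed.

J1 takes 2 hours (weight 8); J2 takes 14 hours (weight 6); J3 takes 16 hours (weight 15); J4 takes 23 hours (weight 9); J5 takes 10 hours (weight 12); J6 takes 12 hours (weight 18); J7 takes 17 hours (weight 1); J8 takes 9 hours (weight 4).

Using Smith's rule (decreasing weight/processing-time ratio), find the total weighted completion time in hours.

WSPT (decreasing weight/processing-time ratio): J1 J6 J5 J3 J8 J2 J4 J7.
J1: finishes 2, weight 8, w·C = 16
J6: finishes 14, weight 18, w·C = 252
J5: finishes 24, weight 12, w·C = 288
J3: finishes 40, weight 15, w·C = 600
J8: finishes 49, weight 4, w·C = 196
J2: finishes 63, weight 6, w·C = 378
J4: finishes 86, weight 9, w·C = 774
J7: finishes 103, weight 1, w·C = 103
Sum = 16+252+288+600+196+378+774+103 = 2607.

2607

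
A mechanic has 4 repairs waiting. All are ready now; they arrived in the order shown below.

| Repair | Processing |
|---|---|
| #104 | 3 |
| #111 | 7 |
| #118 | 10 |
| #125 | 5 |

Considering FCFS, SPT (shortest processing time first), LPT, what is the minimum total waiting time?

FIFO (arrival order): #104 #111 #118 #125.
#104: waits 0, runs 0→3
#111: waits 3, runs 3→10
#118: waits 10, runs 10→20
#125: waits 20, runs 20→25
Sum = 0+3+10+20 = 33.
SPT (increasing processing time): #104 #125 #111 #118.
#104: waits 0, runs 0→3
#125: waits 3, runs 3→8
#111: waits 8, runs 8→15
#118: waits 15, runs 15→25
Sum = 0+3+8+15 = 26.
LPT (decreasing processing time): #118 #111 #125 #104.
#118: waits 0, runs 0→10
#111: waits 10, runs 10→17
#125: waits 17, runs 17→22
#104: waits 22, runs 22→25
Sum = 0+10+17+22 = 49.
FIFO 33, SPT 26, LPT 49 → minimum 26.

26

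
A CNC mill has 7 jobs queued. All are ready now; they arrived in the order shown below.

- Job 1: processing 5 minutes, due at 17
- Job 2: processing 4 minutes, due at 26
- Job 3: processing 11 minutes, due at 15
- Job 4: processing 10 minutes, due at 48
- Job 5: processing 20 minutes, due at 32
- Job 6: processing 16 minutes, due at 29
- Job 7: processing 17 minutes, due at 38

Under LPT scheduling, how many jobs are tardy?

LPT (decreasing processing time): Job 5 Job 7 Job 6 Job 3 Job 4 Job 1 Job 2.
Job 5: 0→20, due 32, tardiness 0
Job 7: 20→37, due 38, tardiness 0
Job 6: 37→53, due 29, tardiness 24
Job 3: 53→64, due 15, tardiness 49
Job 4: 64→74, due 48, tardiness 26
Job 1: 74→79, due 17, tardiness 62
Job 2: 79→83, due 26, tardiness 57
Late jobs: 5.

5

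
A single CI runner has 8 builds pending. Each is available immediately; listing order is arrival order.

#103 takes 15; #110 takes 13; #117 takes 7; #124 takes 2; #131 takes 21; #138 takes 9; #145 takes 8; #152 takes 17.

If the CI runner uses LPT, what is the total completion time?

LPT (decreasing processing time): #131 #152 #103 #110 #138 #145 #117 #124.
#131: 0→21
#152: 21→38
#103: 38→53
#110: 53→66
#138: 66→75
#145: 75→83
#117: 83→90
#124: 90→92
Sum = 21+38+53+66+75+83+90+92 = 518.

518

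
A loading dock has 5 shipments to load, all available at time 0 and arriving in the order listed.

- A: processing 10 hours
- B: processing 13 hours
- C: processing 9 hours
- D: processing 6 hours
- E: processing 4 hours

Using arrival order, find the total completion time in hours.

FIFO (arrival order): A B C D E.
A: 0→10
B: 10→23
C: 23→32
D: 32→38
E: 38→42
Sum = 10+23+32+38+42 = 145.

145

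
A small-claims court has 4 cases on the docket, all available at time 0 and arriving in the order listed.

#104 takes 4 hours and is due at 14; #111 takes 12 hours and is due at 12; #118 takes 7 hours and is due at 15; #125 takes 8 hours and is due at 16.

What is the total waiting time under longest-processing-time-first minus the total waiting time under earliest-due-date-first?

LPT (decreasing processing time): #111 #125 #118 #104.
#111: waits 0, runs 0→12
#125: waits 12, runs 12→20
#118: waits 20, runs 20→27
#104: waits 27, runs 27→31
Sum = 0+12+20+27 = 59.
EDD (increasing due date): #111 #104 #118 #125.
#111: waits 0, runs 0→12
#104: waits 12, runs 12→16
#118: waits 16, runs 16→23
#125: waits 23, runs 23→31
Sum = 0+12+16+23 = 51.
Difference = 59 − 51 = 8.

8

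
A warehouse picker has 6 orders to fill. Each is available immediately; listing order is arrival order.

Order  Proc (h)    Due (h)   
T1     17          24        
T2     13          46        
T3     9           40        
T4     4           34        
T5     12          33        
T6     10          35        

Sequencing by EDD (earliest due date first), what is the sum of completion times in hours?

EDD (increasing due date): T1 T5 T4 T6 T3 T2.
T1: 0→17
T5: 17→29
T4: 29→33
T6: 33→43
T3: 43→52
T2: 52→65
Sum = 17+29+33+43+52+65 = 239.

239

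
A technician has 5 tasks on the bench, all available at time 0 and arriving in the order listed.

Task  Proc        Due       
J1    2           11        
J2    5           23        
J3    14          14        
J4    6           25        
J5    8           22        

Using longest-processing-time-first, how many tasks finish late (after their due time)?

LPT (decreasing processing time): J3 J5 J4 J2 J1.
J3: 0→14, due 14, tardiness 0
J5: 14→22, due 22, tardiness 0
J4: 22→28, due 25, tardiness 3
J2: 28→33, due 23, tardiness 10
J1: 33→35, due 11, tardiness 24
Late tasks: 3.

3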